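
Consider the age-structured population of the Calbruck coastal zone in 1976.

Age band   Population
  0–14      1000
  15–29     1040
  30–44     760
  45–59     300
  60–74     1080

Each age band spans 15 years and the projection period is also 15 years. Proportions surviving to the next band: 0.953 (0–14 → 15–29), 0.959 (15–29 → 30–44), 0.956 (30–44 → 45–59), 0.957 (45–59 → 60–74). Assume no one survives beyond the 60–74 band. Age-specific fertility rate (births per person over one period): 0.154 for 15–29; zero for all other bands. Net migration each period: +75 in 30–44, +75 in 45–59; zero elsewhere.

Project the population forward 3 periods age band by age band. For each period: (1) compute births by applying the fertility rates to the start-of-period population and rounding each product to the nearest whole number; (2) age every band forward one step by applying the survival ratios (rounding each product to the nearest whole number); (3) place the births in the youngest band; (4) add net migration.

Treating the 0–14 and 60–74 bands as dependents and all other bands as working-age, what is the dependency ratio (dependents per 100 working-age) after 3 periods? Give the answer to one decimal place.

Period 1:
Births: 1040 * 0.154 = 160
15–29: 1000 * 0.953 = 953
30–44: 1040 * 0.959 = 997
45–59: 760 * 0.956 = 727
60–74: 300 * 0.957 = 287
Net migration: 30–44 + 75 → 1072; 45–59 + 75 → 802
→ [160, 953, 1072, 802, 287]
Period 2:
Births: 953 * 0.154 = 147
15–29: 160 * 0.953 = 152
30–44: 953 * 0.959 = 914
45–59: 1072 * 0.956 = 1025
60–74: 802 * 0.957 = 768
Net migration: 30–44 + 75 → 989; 45–59 + 75 → 1100
→ [147, 152, 989, 1100, 768]
Period 3:
Births: 152 * 0.154 = 23
15–29: 147 * 0.953 = 140
30–44: 152 * 0.959 = 146
45–59: 989 * 0.956 = 945
60–74: 1100 * 0.957 = 1053
Net migration: 30–44 + 75 → 221; 45–59 + 75 → 1020
→ [23, 140, 221, 1020, 1053]
Dependents (band 0–14 + band 60–74) = 23 + 1053 = 1076; working-age = 1381; ratio = 1076/1381 × 100 = 77.9

77.9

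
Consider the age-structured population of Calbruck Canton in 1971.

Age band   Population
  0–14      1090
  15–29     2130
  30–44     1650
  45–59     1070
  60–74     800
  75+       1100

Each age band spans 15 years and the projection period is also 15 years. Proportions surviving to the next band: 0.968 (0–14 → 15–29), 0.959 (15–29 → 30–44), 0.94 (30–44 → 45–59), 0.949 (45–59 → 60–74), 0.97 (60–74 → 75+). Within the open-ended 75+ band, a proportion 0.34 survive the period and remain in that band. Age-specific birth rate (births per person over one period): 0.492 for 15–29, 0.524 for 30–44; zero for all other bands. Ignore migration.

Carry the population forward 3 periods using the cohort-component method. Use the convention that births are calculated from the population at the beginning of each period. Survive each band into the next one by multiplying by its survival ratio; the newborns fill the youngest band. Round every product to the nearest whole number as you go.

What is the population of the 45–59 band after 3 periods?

951

(Groups numbered youngest = 1 to oldest = 6.)
[period 1]
Births: 2130 × 0.492 = 1048 ; 1650 × 0.524 = 865 → 1913
Group 2: 1090 × 0.968 = 1055
Group 3: 2130 × 0.959 = 2043
Group 4: 1650 × 0.94 = 1551
Group 5: 1070 × 0.949 = 1015
Group 6: 800 × 0.97 + 1100 × 0.34 = 776 + 374 = 1150
Population now: 0–14=1913, 15–29=1055, 30–44=2043, 45–59=1551, 60–74=1015, 75+=1150
[period 2]
Births: 1055 × 0.492 = 519 ; 2043 × 0.524 = 1071 → 1590
Group 2: 1913 × 0.968 = 1852
Group 3: 1055 × 0.959 = 1012
Group 4: 2043 × 0.94 = 1920
Group 5: 1551 × 0.949 = 1472
Group 6: 1015 × 0.97 + 1150 × 0.34 = 985 + 391 = 1376
Population now: 0–14=1590, 15–29=1852, 30–44=1012, 45–59=1920, 60–74=1472, 75+=1376
[period 3]
Births: 1852 × 0.492 = 911 ; 1012 × 0.524 = 530 → 1441
Group 2: 1590 × 0.968 = 1539
Group 3: 1852 × 0.959 = 1776
Group 4: 1012 × 0.94 = 951
Group 5: 1920 × 0.949 = 1822
Group 6: 1472 × 0.97 + 1376 × 0.34 = 1428 + 468 = 1896
Population now: 0–14=1441, 15–29=1539, 30–44=1776, 45–59=951, 60–74=1822, 75+=1896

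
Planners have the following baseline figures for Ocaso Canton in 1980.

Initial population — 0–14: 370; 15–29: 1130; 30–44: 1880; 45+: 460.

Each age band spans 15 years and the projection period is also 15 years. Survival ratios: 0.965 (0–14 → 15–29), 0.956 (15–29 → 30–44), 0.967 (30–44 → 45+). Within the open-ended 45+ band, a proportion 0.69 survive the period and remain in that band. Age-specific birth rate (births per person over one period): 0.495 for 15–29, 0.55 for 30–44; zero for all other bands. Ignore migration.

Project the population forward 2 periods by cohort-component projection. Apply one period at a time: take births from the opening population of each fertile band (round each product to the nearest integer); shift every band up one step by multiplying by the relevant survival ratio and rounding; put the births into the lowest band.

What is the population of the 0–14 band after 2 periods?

Call the bands 1 to 4, youngest first.
[period 1]
Births: 1130 * 0.495 = 559  |  1880 * 0.55 = 1034 → 1593
Band 2: 370 * 0.965 = 357
Band 3: 1130 * 0.956 = 1080
Band 4: 1880 * 0.967 + 460 * 0.69 = 1818 + 317 = 2135
End of period: [1593, 357, 1080, 2135]
[period 2]
Births: 357 * 0.495 = 177  |  1080 * 0.55 = 594 → 771
Band 2: 1593 * 0.965 = 1537
Band 3: 357 * 0.956 = 341
Band 4: 1080 * 0.967 + 2135 * 0.69 = 1044 + 1473 = 2517
End of period: [771, 1537, 341, 2517]

771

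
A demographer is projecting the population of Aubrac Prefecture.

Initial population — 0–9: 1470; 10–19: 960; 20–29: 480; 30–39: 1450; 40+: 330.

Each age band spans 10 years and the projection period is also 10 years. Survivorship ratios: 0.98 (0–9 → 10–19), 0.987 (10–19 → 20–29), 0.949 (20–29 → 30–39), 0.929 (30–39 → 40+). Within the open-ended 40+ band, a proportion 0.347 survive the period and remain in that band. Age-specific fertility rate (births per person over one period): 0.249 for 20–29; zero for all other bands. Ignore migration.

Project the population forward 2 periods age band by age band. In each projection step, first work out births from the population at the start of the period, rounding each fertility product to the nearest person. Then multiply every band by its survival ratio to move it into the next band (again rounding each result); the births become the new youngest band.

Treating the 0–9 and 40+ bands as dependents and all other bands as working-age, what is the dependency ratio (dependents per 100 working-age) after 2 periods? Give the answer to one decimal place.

Call the bands 1 to 5, youngest first.
Period 1.
Births: 480 * 0.249 = 120
Band 2: 1470 * 0.98 = 1441
Band 3: 960 * 0.987 = 948
Band 4: 480 * 0.949 = 456
Band 5: 1450 * 0.929 + 330 * 0.347 = 1347 + 115 = 1462
End of period: [120, 1441, 948, 456, 1462]
Period 2.
Births: 948 * 0.249 = 236
Band 2: 120 * 0.98 = 118
Band 3: 1441 * 0.987 = 1422
Band 4: 948 * 0.949 = 900
Band 5: 456 * 0.929 + 1462 * 0.347 = 424 + 507 = 931
End of period: [236, 118, 1422, 900, 931]
Dependents (band 0–9 + band 40+) = 236 + 931 = 1167; working-age = 2440; ratio = 1167/2440 × 100 = 47.8

47.8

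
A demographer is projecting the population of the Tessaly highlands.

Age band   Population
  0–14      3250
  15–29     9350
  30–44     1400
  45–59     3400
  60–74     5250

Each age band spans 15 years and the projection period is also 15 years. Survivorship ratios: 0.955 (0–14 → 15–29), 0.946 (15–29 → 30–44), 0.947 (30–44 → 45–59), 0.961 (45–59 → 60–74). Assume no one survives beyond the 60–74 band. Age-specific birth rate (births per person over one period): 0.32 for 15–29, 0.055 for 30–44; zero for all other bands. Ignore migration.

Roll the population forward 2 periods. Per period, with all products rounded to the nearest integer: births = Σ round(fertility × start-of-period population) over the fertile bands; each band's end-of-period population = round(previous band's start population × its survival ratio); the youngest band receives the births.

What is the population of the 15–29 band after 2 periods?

— Period 1 —
Births: 9350 × 0.32 = 2992 ; 1400 × 0.055 = 77 → 3069
15–29: 3250 × 0.955 = 3104
30–44: 9350 × 0.946 = 8845
45–59: 1400 × 0.947 = 1326
60–74: 3400 × 0.961 = 3267
Giving 3069 / 3104 / 8845 / 1326 / 3267.
— Period 2 —
Births: 3104 × 0.32 = 993 ; 8845 × 0.055 = 486 → 1479
15–29: 3069 × 0.955 = 2931
30–44: 3104 × 0.946 = 2936
45–59: 8845 × 0.947 = 8376
60–74: 1326 × 0.961 = 1274
Giving 1479 / 2931 / 2936 / 8376 / 1274.

2931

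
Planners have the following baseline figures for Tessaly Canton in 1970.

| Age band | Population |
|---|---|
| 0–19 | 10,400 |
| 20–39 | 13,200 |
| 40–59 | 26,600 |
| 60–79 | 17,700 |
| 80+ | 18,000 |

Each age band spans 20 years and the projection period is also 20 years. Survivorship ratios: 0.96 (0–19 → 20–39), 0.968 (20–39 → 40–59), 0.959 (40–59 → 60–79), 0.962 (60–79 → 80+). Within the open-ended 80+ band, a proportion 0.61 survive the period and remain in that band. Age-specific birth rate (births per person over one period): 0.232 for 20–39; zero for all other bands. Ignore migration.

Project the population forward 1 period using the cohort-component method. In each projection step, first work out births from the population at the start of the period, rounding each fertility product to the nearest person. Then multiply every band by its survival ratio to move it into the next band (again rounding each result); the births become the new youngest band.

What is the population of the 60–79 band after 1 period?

— Period 1 —
Births: 13200 × 0.232 = 3062
20–39: 10400 × 0.96 = 9984
40–59: 13200 × 0.968 = 12778
60–79: 26600 × 0.959 = 25509
80+: 17700 × 0.962 + 18000 × 0.61 = 17027 + 10980 = 28007
Giving 3062 / 9984 / 12778 / 25509 / 28007.

25509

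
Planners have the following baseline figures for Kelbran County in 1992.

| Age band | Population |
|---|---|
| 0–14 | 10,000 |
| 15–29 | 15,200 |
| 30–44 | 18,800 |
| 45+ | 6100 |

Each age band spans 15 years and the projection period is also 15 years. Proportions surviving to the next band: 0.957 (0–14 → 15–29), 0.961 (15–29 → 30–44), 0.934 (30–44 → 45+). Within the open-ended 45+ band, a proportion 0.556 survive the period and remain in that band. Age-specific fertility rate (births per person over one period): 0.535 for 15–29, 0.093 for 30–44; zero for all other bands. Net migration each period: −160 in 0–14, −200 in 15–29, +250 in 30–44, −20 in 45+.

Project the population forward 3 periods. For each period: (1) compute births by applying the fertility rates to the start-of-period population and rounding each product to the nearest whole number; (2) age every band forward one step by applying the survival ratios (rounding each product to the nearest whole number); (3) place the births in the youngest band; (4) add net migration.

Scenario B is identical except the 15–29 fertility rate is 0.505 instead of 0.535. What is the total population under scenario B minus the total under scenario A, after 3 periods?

-1182

Numbering the groups 1..4 from youngest to oldest:
[period 1]
Births: 15200 × 0.535 = 8132  |  18800 × 0.093 = 1748 → total 9880
Group 2: 10000 × 0.957 = 9570
Group 3: 15200 × 0.961 = 14607
Group 4: 18800 × 0.934 + 6100 × 0.556 = 17559 + 3392 = 20951
Net migration: Group 1 − 160 → 9720; Group 2 − 200 → 9370; Group 3 + 250 → 14857; Group 4 − 20 → 20931
Giving 9720 / 9370 / 14857 / 20931.
[period 2]
Births: 9370 × 0.535 = 5013  |  14857 × 0.093 = 1382 → total 6395
Group 2: 9720 × 0.957 = 9302
Group 3: 9370 × 0.961 = 9005
Group 4: 14857 × 0.934 + 20931 × 0.556 = 13876 + 11638 = 25514
Net migration: Group 1 − 160 → 6235; Group 2 − 200 → 9102; Group 3 + 250 → 9255; Group 4 − 20 → 25494
Giving 6235 / 9102 / 9255 / 25494.
[period 3]
Births: 9102 × 0.535 = 4870  |  9255 × 0.093 = 861 → total 5731
Group 2: 6235 × 0.957 = 5967
Group 3: 9102 × 0.961 = 8747
Group 4: 9255 × 0.934 + 25494 × 0.556 = 8644 + 14175 = 22819
Net migration: Group 1 − 160 → 5571; Group 2 − 200 → 5767; Group 3 + 250 → 8997; Group 4 − 20 → 22799
Giving 5571 / 5767 / 8997 / 22799.
Scenario A total after 3 periods: 43134
Scenario B projection —
[period 1]
Births: 15200 × 0.505 = 7676  |  18800 × 0.093 = 1748 → total 9424
Group 2: 10000 × 0.957 = 9570
Group 3: 15200 × 0.961 = 14607
Group 4: 18800 × 0.934 + 6100 × 0.556 = 17559 + 3392 = 20951
Net migration: Group 1 − 160 → 9264; Group 2 − 200 → 9370; Group 3 + 250 → 14857; Group 4 − 20 → 20931
Giving 9264 / 9370 / 14857 / 20931.
[period 2]
Births: 9370 × 0.505 = 4732  |  14857 × 0.093 = 1382 → total 6114
Group 2: 9264 × 0.957 = 8866
Group 3: 9370 × 0.961 = 9005
Group 4: 14857 × 0.934 + 20931 × 0.556 = 13876 + 11638 = 25514
Net migration: Group 1 − 160 → 5954; Group 2 − 200 → 8666; Group 3 + 250 → 9255; Group 4 − 20 → 25494
Giving 5954 / 8666 / 9255 / 25494.
[period 3]
Births: 8666 × 0.505 = 4376  |  9255 × 0.093 = 861 → total 5237
Group 2: 5954 × 0.957 = 5698
Group 3: 8666 × 0.961 = 8328
Group 4: 9255 × 0.934 + 25494 × 0.556 = 8644 + 14175 = 22819
Net migration: Group 1 − 160 → 5077; Group 2 − 200 → 5498; Group 3 + 250 → 8578; Group 4 − 20 → 22799
Giving 5077 / 5498 / 8578 / 22799.
Scenario B total after 3 periods: 41952
Difference B − A = 41952 − 43134 = -1182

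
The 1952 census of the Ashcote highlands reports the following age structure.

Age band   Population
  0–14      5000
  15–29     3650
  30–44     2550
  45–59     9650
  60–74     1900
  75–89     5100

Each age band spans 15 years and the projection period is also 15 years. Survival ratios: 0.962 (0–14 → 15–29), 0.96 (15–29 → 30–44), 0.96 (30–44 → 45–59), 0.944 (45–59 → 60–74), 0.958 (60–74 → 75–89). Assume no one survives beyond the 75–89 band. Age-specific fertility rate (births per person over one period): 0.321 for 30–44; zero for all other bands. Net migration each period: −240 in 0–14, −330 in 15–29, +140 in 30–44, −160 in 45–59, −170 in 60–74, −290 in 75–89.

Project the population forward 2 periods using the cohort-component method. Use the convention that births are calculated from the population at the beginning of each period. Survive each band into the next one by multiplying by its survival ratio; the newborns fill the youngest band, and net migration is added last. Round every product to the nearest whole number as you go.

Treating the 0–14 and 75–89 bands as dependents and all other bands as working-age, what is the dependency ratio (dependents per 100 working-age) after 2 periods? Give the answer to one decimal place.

92.1

Numbering the groups 1..6 from youngest to oldest:
Period 1:
Births: 2550 × 0.321 = 819
Group 2: 5000 × 0.962 = 4810
Group 3: 3650 × 0.96 = 3504
Group 4: 2550 × 0.96 = 2448
Group 5: 9650 × 0.944 = 9110
Group 6: 1900 × 0.958 = 1820
Net migration: Group 1 − 240 → 579; Group 2 − 330 → 4480; Group 3 + 140 → 3644; Group 4 − 160 → 2288; Group 5 − 170 → 8940; Group 6 − 290 → 1530
Population now: 0–14=579, 15–29=4480, 30–44=3644, 45–59=2288, 60–74=8940, 75–89=1530
Period 2:
Births: 3644 × 0.321 = 1170
Group 2: 579 × 0.962 = 557
Group 3: 4480 × 0.96 = 4301
Group 4: 3644 × 0.96 = 3498
Group 5: 2288 × 0.944 = 2160
Group 6: 8940 × 0.958 = 8565
Net migration: Group 1 − 240 → 930; Group 2 − 330 → 227; Group 3 + 140 → 4441; Group 4 − 160 → 3338; Group 5 − 170 → 1990; Group 6 − 290 → 8275
Population now: 0–14=930, 15–29=227, 30–44=4441, 45–59=3338, 60–74=1990, 75–89=8275
Dependents (band 0–14 + band 75–89) = 930 + 8275 = 9205; working-age = 9996; ratio = 9205/9996 × 100 = 92.1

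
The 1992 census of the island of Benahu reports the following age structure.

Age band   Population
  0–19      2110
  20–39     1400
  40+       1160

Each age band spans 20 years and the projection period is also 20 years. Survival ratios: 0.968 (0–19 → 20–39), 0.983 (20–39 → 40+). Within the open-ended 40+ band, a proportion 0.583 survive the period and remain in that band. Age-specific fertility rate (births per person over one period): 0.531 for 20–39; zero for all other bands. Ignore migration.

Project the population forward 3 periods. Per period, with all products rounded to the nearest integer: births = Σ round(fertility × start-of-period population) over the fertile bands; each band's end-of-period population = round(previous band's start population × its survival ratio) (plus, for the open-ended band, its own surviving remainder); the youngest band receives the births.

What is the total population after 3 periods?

4005

Numbering the bands 1..3 from youngest to oldest:
Period 1.
Births: 1400 × 0.531 = 743
Band 2: 2110 × 0.968 = 2042
Band 3: 1400 × 0.983 + 1160 × 0.583 = 1376 + 676 = 2052
End of period: [743, 2042, 2052]
Period 2.
Births: 2042 × 0.531 = 1084
Band 2: 743 × 0.968 = 719
Band 3: 2042 × 0.983 + 2052 × 0.583 = 2007 + 1196 = 3203
End of period: [1084, 719, 3203]
Period 3.
Births: 719 × 0.531 = 382
Band 2: 1084 × 0.968 = 1049
Band 3: 719 × 0.983 + 3203 × 0.583 = 707 + 1867 = 2574
End of period: [382, 1049, 2574]
Total after period 3: 382 + 1049 + 2574 = 4005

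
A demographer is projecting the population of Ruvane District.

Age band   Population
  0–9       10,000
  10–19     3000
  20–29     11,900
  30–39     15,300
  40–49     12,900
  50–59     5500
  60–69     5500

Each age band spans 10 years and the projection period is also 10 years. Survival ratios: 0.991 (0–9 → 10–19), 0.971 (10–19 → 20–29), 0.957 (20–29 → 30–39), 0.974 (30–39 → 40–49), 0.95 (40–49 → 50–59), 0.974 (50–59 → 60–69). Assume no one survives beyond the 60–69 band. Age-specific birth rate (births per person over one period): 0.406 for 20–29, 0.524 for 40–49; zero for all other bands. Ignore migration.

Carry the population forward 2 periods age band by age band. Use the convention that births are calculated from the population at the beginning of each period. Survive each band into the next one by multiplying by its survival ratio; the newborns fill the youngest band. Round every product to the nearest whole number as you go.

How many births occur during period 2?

Call the groups 1 to 7, youngest first.
[period 1]
Births: 11900 × 0.406 = 4831  |  12900 × 0.524 = 6760 → total 11591
Group 2: 10000 × 0.991 = 9910
Group 3: 3000 × 0.971 = 2913
Group 4: 11900 × 0.957 = 11388
Group 5: 15300 × 0.974 = 14902
Group 6: 12900 × 0.95 = 12255
Group 7: 5500 × 0.974 = 5357
Giving 11591 / 9910 / 2913 / 11388 / 14902 / 12255 / 5357.
[period 2]
Births: 2913 × 0.406 = 1183  |  14902 × 0.524 = 7809 → total 8992
Group 2: 11591 × 0.991 = 11487
Group 3: 9910 × 0.971 = 9623
Group 4: 2913 × 0.957 = 2788
Group 5: 11388 × 0.974 = 11092
Group 6: 14902 × 0.95 = 14157
Group 7: 12255 × 0.974 = 11936
Giving 8992 / 11487 / 9623 / 2788 / 11092 / 14157 / 11936.

8992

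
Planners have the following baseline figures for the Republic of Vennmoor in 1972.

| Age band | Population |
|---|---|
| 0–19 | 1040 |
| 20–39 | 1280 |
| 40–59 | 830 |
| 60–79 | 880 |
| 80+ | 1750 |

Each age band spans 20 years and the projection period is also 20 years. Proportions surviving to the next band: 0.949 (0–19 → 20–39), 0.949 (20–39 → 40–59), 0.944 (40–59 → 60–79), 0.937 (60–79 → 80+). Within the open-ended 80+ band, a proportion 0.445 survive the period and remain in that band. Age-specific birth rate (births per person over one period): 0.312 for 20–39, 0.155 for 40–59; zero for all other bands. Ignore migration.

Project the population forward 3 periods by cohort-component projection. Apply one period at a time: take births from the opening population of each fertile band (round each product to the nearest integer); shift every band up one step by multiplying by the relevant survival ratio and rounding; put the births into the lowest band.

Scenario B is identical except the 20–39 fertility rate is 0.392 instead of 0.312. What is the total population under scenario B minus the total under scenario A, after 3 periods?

After projecting period 1:
Births: 1280 × 0.312 = 399 ; 830 × 0.155 = 129 — total 528
20–39: 1040 × 0.949 = 987
40–59: 1280 × 0.949 = 1215
60–79: 830 × 0.944 = 784
80+: 880 × 0.937 + 1750 × 0.445 = 825 + 779 = 1604
→ [528, 987, 1215, 784, 1604]
After projecting period 2:
Births: 987 × 0.312 = 308 ; 1215 × 0.155 = 188 — total 496
20–39: 528 × 0.949 = 501
40–59: 987 × 0.949 = 937
60–79: 1215 × 0.944 = 1147
80+: 784 × 0.937 + 1604 × 0.445 = 735 + 714 = 1449
→ [496, 501, 937, 1147, 1449]
After projecting period 3:
Births: 501 × 0.312 = 156 ; 937 × 0.155 = 145 — total 301
20–39: 496 × 0.949 = 471
40–59: 501 × 0.949 = 475
60–79: 937 × 0.944 = 885
80+: 1147 × 0.937 + 1449 × 0.445 = 1075 + 645 = 1720
→ [301, 471, 475, 885, 1720]
Scenario A total after 3 periods: 3852
Scenario B projection —
After projecting period 1:
Births: 1280 × 0.392 = 502 ; 830 × 0.155 = 129 — total 631
20–39: 1040 × 0.949 = 987
40–59: 1280 × 0.949 = 1215
60–79: 830 × 0.944 = 784
80+: 880 × 0.937 + 1750 × 0.445 = 825 + 779 = 1604
→ [631, 987, 1215, 784, 1604]
After projecting period 2:
Births: 987 × 0.392 = 387 ; 1215 × 0.155 = 188 — total 575
20–39: 631 × 0.949 = 599
40–59: 987 × 0.949 = 937
60–79: 1215 × 0.944 = 1147
80+: 784 × 0.937 + 1604 × 0.445 = 735 + 714 = 1449
→ [575, 599, 937, 1147, 1449]
After projecting period 3:
Births: 599 × 0.392 = 235 ; 937 × 0.155 = 145 — total 380
20–39: 575 × 0.949 = 546
40–59: 599 × 0.949 = 568
60–79: 937 × 0.944 = 885
80+: 1147 × 0.937 + 1449 × 0.445 = 1075 + 645 = 1720
→ [380, 546, 568, 885, 1720]
Scenario B total after 3 periods: 4099
Difference B − A = 4099 − 3852 = 247

247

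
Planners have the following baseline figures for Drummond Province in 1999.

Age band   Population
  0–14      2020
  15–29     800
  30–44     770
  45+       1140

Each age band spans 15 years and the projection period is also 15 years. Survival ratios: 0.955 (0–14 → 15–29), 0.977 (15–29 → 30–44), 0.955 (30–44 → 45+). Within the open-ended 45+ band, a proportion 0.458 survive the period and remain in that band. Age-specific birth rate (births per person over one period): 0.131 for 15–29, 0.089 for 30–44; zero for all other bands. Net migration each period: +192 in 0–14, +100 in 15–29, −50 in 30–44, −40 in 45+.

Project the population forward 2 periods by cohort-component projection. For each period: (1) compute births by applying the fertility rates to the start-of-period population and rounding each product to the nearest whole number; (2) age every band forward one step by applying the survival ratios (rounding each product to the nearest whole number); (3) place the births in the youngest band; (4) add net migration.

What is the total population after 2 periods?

4121

Period 1.
Births: 800 × 0.131 = 105 ; 770 × 0.089 = 69 → 174
15–29: 2020 × 0.955 = 1929
30–44: 800 × 0.977 = 782
45+: 770 × 0.955 + 1140 × 0.458 = 735 + 522 = 1257
Net migration: 0–14 + 192 → 366; 15–29 + 100 → 2029; 30–44 − 50 → 732; 45+ − 40 → 1217
Population now: 0–14=366, 15–29=2029, 30–44=732, 45+=1217
Period 2.
Births: 2029 × 0.131 = 266 ; 732 × 0.089 = 65 → 331
15–29: 366 × 0.955 = 350
30–44: 2029 × 0.977 = 1982
45+: 732 × 0.955 + 1217 × 0.458 = 699 + 557 = 1256
Net migration: 0–14 + 192 → 523; 15–29 + 100 → 450; 30–44 − 50 → 1932; 45+ − 40 → 1216
Population now: 0–14=523, 15–29=450, 30–44=1932, 45+=1216
Total after period 2: 523 + 450 + 1932 + 1216 = 4121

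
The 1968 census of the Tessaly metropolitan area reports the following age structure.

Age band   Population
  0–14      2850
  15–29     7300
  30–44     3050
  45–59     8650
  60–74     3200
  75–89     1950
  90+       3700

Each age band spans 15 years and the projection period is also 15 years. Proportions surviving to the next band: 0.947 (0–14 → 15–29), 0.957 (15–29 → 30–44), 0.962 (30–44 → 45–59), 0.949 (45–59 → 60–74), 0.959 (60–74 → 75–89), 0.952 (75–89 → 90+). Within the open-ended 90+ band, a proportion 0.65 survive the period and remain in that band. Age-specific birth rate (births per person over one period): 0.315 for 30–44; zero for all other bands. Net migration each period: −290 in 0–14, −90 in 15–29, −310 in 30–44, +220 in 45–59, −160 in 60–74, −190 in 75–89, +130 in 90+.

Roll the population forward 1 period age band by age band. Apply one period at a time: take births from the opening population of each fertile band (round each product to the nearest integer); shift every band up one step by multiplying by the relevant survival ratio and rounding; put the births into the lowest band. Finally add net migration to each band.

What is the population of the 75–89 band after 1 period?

2879

Let group 1 be 0–14 through group 7 = 90+.
Period 1:
Births: 3050 × 0.315 = 961
Group 2: 2850 × 0.947 = 2699
Group 3: 7300 × 0.957 = 6986
Group 4: 3050 × 0.962 = 2934
Group 5: 8650 × 0.949 = 8209
Group 6: 3200 × 0.959 = 3069
Group 7: 1950 × 0.952 + 3700 × 0.65 = 1856 + 2405 = 4261
Net migration: Group 1 − 290 → 671; Group 2 − 90 → 2609; Group 3 − 310 → 6676; Group 4 + 220 → 3154; Group 5 − 160 → 8049; Group 6 − 190 → 2879; Group 7 + 130 → 4391
Population now: 0–14=671, 15–29=2609, 30–44=6676, 45–59=3154, 60–74=8049, 75–89=2879, 90+=4391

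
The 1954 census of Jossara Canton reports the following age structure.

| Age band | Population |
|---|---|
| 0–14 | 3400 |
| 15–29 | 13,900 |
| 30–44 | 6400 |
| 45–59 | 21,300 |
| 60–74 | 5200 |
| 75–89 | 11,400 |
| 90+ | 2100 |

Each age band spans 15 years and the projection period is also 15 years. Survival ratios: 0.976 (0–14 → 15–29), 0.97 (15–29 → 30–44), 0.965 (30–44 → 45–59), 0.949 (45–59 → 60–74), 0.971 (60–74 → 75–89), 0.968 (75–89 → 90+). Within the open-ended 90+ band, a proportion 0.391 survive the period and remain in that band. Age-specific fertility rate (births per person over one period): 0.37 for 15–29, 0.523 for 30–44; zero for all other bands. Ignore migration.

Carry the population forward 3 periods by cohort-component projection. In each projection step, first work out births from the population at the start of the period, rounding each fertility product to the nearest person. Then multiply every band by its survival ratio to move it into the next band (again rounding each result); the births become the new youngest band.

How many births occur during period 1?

8490

Call the groups 1 to 7, youngest first.
Period 1.
Births: 13900 × 0.37 = 5143 ; 6400 × 0.523 = 3347 ⇒ total 8490
Group 2: 3400 × 0.976 = 3318
Group 3: 13900 × 0.97 = 13483
Group 4: 6400 × 0.965 = 6176
Group 5: 21300 × 0.949 = 20214
Group 6: 5200 × 0.971 = 5049
Group 7: 11400 × 0.968 + 2100 × 0.391 = 11035 + 821 = 11856
End of period: [8490, 3318, 13483, 6176, 20214, 5049, 11856]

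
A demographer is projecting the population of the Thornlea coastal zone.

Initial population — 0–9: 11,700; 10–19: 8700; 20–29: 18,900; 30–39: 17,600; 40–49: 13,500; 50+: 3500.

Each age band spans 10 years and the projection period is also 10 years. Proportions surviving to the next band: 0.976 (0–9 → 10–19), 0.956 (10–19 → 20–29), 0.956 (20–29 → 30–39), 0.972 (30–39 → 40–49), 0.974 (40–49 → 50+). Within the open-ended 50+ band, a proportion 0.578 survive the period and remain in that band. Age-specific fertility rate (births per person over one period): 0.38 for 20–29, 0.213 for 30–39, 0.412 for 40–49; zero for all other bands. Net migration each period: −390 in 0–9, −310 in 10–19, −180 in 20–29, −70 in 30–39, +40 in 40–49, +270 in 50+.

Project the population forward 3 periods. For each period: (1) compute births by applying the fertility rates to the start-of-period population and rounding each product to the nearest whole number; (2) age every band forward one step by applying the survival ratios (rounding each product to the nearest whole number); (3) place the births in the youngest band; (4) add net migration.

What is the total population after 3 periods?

(Groups numbered youngest = 1 to oldest = 6.)
[period 1]
Births: 18900 × 0.38 = 7182, 17600 × 0.213 = 3749, 13500 × 0.412 = 5562 → 16493
Group 2: 11700 × 0.976 = 11419
Group 3: 8700 × 0.956 = 8317
Group 4: 18900 × 0.956 = 18068
Group 5: 17600 × 0.972 = 17107
Group 6: 13500 × 0.974 + 3500 × 0.578 = 13149 + 2023 = 15172
Net migration: Group 1 − 390 → 16103; Group 2 − 310 → 11109; Group 3 − 180 → 8137; Group 4 − 70 → 17998; Group 5 + 40 → 17147; Group 6 + 270 → 15442
End of period: [16103, 11109, 8137, 17998, 17147, 15442]
[period 2]
Births: 8137 × 0.38 = 3092, 17998 × 0.213 = 3834, 17147 × 0.412 = 7065 → 13991
Group 2: 16103 × 0.976 = 15717
Group 3: 11109 × 0.956 = 10620
Group 4: 8137 × 0.956 = 7779
Group 5: 17998 × 0.972 = 17494
Group 6: 17147 × 0.974 + 15442 × 0.578 = 16701 + 8925 = 25626
Net migration: Group 1 − 390 → 13601; Group 2 − 310 → 15407; Group 3 − 180 → 10440; Group 4 − 70 → 7709; Group 5 + 40 → 17534; Group 6 + 270 → 25896
End of period: [13601, 15407, 10440, 7709, 17534, 25896]
[period 3]
Births: 10440 × 0.38 = 3967, 7709 × 0.213 = 1642, 17534 × 0.412 = 7224 → 12833
Group 2: 13601 × 0.976 = 13275
Group 3: 15407 × 0.956 = 14729
Group 4: 10440 × 0.956 = 9981
Group 5: 7709 × 0.972 = 7493
Group 6: 17534 × 0.974 + 25896 × 0.578 = 17078 + 14968 = 32046
Net migration: Group 1 − 390 → 12443; Group 2 − 310 → 12965; Group 3 − 180 → 14549; Group 4 − 70 → 9911; Group 5 + 40 → 7533; Group 6 + 270 → 32316
End of period: [12443, 12965, 14549, 9911, 7533, 32316]
Total after period 3: 12443 + 12965 + 14549 + 9911 + 7533 + 32316 = 89717

89717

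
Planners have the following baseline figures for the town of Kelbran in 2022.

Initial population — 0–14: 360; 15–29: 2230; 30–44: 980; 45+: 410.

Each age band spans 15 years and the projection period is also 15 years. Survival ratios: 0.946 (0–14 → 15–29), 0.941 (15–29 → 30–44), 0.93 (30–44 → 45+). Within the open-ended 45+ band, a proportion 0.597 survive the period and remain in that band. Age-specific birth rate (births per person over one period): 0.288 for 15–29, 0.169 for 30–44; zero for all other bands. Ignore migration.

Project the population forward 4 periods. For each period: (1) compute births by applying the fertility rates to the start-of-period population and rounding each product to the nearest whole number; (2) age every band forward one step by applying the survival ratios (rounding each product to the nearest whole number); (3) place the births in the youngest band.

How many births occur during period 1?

808

Numbering the bands 1..4 from youngest to oldest:
— Period 1 —
Births: 2230 × 0.288 = 642  |  980 × 0.169 = 166 → total 808
Band 2: 360 × 0.946 = 341
Band 3: 2230 × 0.941 = 2098
Band 4: 980 × 0.93 + 410 × 0.597 = 911 + 245 = 1156
Population now: 0–14=808, 15–29=341, 30–44=2098, 45+=1156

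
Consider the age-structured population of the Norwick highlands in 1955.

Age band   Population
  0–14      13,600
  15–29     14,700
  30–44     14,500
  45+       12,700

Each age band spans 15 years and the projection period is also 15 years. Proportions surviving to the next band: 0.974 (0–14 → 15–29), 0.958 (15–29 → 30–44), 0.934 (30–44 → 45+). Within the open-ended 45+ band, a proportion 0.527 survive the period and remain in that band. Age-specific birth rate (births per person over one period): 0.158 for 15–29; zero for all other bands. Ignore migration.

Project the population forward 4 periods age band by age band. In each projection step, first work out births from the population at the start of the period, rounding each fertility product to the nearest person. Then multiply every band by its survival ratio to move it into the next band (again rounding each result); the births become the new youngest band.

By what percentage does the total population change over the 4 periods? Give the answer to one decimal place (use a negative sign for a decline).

-68.5

Period 1:
Births: 14700 × 0.158 = 2323
15–29: 13600 × 0.974 = 13246
30–44: 14700 × 0.958 = 14083
45+: 14500 × 0.934 + 12700 × 0.527 = 13543 + 6693 = 20236
Population now: 0–14=2323, 15–29=13246, 30–44=14083, 45+=20236
Period 2:
Births: 13246 × 0.158 = 2093
15–29: 2323 × 0.974 = 2263
30–44: 13246 × 0.958 = 12690
45+: 14083 × 0.934 + 20236 × 0.527 = 13154 + 10664 = 23818
Population now: 0–14=2093, 15–29=2263, 30–44=12690, 45+=23818
Period 3:
Births: 2263 × 0.158 = 358
15–29: 2093 × 0.974 = 2039
30–44: 2263 × 0.958 = 2168
45+: 12690 × 0.934 + 23818 × 0.527 = 11852 + 12552 = 24404
Population now: 0–14=358, 15–29=2039, 30–44=2168, 45+=24404
Period 4:
Births: 2039 × 0.158 = 322
15–29: 358 × 0.974 = 349
30–44: 2039 × 0.958 = 1953
45+: 2168 × 0.934 + 24404 × 0.527 = 2025 + 12861 = 14886
Population now: 0–14=322, 15–29=349, 30–44=1953, 45+=14886
Total: 55500 → 17510; change = -37990; percentage change = -68.5%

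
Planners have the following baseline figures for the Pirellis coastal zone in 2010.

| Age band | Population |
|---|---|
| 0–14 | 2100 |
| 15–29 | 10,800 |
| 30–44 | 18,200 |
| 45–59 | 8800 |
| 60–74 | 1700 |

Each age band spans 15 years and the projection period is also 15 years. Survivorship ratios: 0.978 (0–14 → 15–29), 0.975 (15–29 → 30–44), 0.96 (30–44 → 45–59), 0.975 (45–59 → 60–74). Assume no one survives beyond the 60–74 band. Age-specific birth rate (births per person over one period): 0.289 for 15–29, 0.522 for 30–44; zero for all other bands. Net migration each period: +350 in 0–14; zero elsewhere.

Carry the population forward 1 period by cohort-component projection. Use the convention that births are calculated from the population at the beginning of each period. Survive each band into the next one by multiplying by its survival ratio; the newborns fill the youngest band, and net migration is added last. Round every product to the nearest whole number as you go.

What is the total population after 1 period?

51607

Let band 1 be 0–14 through band 5 = 60–74.
After projecting period 1:
Births: 10800 × 0.289 = 3121, 18200 × 0.522 = 9500 — total 12621
Band 2: 2100 × 0.978 = 2054
Band 3: 10800 × 0.975 = 10530
Band 4: 18200 × 0.96 = 17472
Band 5: 8800 × 0.975 = 8580
Net migration: Band 1 + 350 → 12971
Population now: 0–14=12971, 15–29=2054, 30–44=10530, 45–59=17472, 60–74=8580
Total after period 1: 12971 + 2054 + 10530 + 17472 + 8580 = 51607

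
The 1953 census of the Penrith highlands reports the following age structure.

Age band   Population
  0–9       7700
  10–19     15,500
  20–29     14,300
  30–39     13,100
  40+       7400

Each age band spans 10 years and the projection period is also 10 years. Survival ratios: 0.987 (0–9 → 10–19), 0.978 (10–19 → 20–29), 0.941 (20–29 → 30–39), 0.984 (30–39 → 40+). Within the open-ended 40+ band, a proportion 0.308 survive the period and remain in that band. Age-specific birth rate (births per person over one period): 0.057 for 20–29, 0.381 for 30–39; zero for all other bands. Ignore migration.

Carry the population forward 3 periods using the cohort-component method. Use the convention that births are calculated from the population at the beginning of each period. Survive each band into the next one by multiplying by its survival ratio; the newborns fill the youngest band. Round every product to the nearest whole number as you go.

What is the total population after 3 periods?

43925

[period 1]
Births: 14300 * 0.057 = 815 ; 13100 * 0.381 = 4991 → total 5806
10–19: 7700 * 0.987 = 7600
20–29: 15500 * 0.978 = 15159
30–39: 14300 * 0.941 = 13456
40+: 13100 * 0.984 + 7400 * 0.308 = 12890 + 2279 = 15169
Population now: 0–9=5806, 10–19=7600, 20–29=15159, 30–39=13456, 40+=15169
[period 2]
Births: 15159 * 0.057 = 864 ; 13456 * 0.381 = 5127 → total 5991
10–19: 5806 * 0.987 = 5731
20–29: 7600 * 0.978 = 7433
30–39: 15159 * 0.941 = 14265
40+: 13456 * 0.984 + 15169 * 0.308 = 13241 + 4672 = 17913
Population now: 0–9=5991, 10–19=5731, 20–29=7433, 30–39=14265, 40+=17913
[period 3]
Births: 7433 * 0.057 = 424 ; 14265 * 0.381 = 5435 → total 5859
10–19: 5991 * 0.987 = 5913
20–29: 5731 * 0.978 = 5605
30–39: 7433 * 0.941 = 6994
40+: 14265 * 0.984 + 17913 * 0.308 = 14037 + 5517 = 19554
Population now: 0–9=5859, 10–19=5913, 20–29=5605, 30–39=6994, 40+=19554
Total after period 3: 5859 + 5913 + 5605 + 6994 + 19554 = 43925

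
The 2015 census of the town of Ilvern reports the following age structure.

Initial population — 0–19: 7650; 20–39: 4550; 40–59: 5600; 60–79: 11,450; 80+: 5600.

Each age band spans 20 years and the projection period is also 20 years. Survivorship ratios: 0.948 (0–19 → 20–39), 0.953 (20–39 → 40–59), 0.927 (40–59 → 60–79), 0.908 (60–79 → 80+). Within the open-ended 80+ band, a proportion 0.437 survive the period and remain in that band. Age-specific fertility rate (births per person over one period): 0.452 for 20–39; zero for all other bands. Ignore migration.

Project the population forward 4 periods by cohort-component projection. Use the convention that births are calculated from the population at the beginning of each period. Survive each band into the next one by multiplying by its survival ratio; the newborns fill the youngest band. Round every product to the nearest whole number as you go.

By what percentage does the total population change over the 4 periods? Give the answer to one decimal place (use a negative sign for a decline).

Period 1.
Births: 4550 × 0.452 = 2057
20–39: 7650 × 0.948 = 7252
40–59: 4550 × 0.953 = 4336
60–79: 5600 × 0.927 = 5191
80+: 11450 × 0.908 + 5600 × 0.437 = 10397 + 2447 = 12844
Giving 2057 / 7252 / 4336 / 5191 / 12844.
Period 2.
Births: 7252 × 0.452 = 3278
20–39: 2057 × 0.948 = 1950
40–59: 7252 × 0.953 = 6911
60–79: 4336 × 0.927 = 4019
80+: 5191 × 0.908 + 12844 × 0.437 = 4713 + 5613 = 10326
Giving 3278 / 1950 / 6911 / 4019 / 10326.
Period 3.
Births: 1950 × 0.452 = 881
20–39: 3278 × 0.948 = 3108
40–59: 1950 × 0.953 = 1858
60–79: 6911 × 0.927 = 6406
80+: 4019 × 0.908 + 10326 × 0.437 = 3649 + 4512 = 8161
Giving 881 / 3108 / 1858 / 6406 / 8161.
Period 4.
Births: 3108 × 0.452 = 1405
20–39: 881 × 0.948 = 835
40–59: 3108 × 0.953 = 2962
60–79: 1858 × 0.927 = 1722
80+: 6406 × 0.908 + 8161 × 0.437 = 5817 + 3566 = 9383
Giving 1405 / 835 / 2962 / 1722 / 9383.
Total: 34850 → 16307; change = -18543; percentage change = -53.2%

-53.2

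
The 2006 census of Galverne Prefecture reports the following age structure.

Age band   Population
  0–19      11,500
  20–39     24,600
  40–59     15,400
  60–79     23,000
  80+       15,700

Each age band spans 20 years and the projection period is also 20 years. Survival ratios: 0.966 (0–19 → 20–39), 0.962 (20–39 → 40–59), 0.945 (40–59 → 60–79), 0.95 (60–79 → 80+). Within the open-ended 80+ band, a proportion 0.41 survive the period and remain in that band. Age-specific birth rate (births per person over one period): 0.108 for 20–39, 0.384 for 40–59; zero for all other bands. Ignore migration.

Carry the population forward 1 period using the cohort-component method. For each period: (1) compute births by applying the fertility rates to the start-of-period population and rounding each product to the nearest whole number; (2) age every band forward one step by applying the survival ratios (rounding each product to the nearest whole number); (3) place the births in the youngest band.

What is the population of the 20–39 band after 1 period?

11109

Period 1:
Births: 24600 × 0.108 = 2657  |  15400 × 0.384 = 5914 ⇒ total 8571
20–39: 11500 × 0.966 = 11109
40–59: 24600 × 0.962 = 23665
60–79: 15400 × 0.945 = 14553
80+: 23000 × 0.95 + 15700 × 0.41 = 21850 + 6437 = 28287
End of period: [8571, 11109, 23665, 14553, 28287]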